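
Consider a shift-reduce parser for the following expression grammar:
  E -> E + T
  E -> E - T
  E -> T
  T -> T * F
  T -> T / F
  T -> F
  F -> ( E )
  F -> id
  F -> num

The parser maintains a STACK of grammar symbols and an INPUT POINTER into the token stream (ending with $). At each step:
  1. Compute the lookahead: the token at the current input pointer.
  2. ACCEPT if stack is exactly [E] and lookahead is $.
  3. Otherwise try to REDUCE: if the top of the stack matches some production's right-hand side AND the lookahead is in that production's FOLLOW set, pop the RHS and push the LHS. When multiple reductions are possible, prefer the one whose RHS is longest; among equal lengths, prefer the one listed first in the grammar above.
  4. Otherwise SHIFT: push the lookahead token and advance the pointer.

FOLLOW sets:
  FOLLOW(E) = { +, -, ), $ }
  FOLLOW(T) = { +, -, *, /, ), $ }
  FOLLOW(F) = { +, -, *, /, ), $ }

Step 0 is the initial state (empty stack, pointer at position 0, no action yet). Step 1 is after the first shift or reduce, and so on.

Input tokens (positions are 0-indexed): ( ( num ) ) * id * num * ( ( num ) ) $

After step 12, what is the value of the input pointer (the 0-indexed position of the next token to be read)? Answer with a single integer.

Answer: 5

Derivation:
Step 1: shift (. Stack=[(] ptr=1 lookahead=( remaining=[( num ) ) * id * num * ( ( num ) ) $]
Step 2: shift (. Stack=[( (] ptr=2 lookahead=num remaining=[num ) ) * id * num * ( ( num ) ) $]
Step 3: shift num. Stack=[( ( num] ptr=3 lookahead=) remaining=[) ) * id * num * ( ( num ) ) $]
Step 4: reduce F->num. Stack=[( ( F] ptr=3 lookahead=) remaining=[) ) * id * num * ( ( num ) ) $]
Step 5: reduce T->F. Stack=[( ( T] ptr=3 lookahead=) remaining=[) ) * id * num * ( ( num ) ) $]
Step 6: reduce E->T. Stack=[( ( E] ptr=3 lookahead=) remaining=[) ) * id * num * ( ( num ) ) $]
Step 7: shift ). Stack=[( ( E )] ptr=4 lookahead=) remaining=[) * id * num * ( ( num ) ) $]
Step 8: reduce F->( E ). Stack=[( F] ptr=4 lookahead=) remaining=[) * id * num * ( ( num ) ) $]
Step 9: reduce T->F. Stack=[( T] ptr=4 lookahead=) remaining=[) * id * num * ( ( num ) ) $]
Step 10: reduce E->T. Stack=[( E] ptr=4 lookahead=) remaining=[) * id * num * ( ( num ) ) $]
Step 11: shift ). Stack=[( E )] ptr=5 lookahead=* remaining=[* id * num * ( ( num ) ) $]
Step 12: reduce F->( E ). Stack=[F] ptr=5 lookahead=* remaining=[* id * num * ( ( num ) ) $]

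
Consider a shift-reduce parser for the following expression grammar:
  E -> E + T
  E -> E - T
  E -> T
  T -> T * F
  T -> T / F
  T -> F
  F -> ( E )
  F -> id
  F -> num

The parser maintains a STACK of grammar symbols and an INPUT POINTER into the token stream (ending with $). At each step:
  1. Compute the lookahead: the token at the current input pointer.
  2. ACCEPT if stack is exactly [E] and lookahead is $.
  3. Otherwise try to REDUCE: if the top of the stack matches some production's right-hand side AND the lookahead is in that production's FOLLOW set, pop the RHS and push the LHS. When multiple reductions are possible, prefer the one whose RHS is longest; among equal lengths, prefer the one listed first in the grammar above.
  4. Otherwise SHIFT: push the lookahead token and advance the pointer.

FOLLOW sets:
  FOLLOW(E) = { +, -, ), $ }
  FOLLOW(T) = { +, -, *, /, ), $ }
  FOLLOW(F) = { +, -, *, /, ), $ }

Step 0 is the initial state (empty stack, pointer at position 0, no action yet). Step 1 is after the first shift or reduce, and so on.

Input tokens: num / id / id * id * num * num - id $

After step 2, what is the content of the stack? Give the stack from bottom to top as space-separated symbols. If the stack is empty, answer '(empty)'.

Step 1: shift num. Stack=[num] ptr=1 lookahead=/ remaining=[/ id / id * id * num * num - id $]
Step 2: reduce F->num. Stack=[F] ptr=1 lookahead=/ remaining=[/ id / id * id * num * num - id $]

Answer: F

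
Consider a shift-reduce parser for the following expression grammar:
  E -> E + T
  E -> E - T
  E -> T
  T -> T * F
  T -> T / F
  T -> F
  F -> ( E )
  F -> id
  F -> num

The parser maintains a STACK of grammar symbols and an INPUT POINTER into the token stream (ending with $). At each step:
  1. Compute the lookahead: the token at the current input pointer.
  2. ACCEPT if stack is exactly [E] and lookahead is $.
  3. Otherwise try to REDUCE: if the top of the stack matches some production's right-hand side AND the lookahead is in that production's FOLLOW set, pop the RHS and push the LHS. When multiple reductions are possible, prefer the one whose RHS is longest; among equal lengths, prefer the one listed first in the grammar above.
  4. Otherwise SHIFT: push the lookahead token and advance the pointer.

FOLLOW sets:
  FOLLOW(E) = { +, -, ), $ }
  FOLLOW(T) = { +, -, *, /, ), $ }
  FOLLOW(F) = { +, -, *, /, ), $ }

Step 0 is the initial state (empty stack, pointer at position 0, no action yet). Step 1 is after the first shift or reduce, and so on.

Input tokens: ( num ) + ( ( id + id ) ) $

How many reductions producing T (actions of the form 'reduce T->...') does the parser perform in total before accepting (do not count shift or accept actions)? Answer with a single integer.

Step 1: shift (. Stack=[(] ptr=1 lookahead=num remaining=[num ) + ( ( id + id ) ) $]
Step 2: shift num. Stack=[( num] ptr=2 lookahead=) remaining=[) + ( ( id + id ) ) $]
Step 3: reduce F->num. Stack=[( F] ptr=2 lookahead=) remaining=[) + ( ( id + id ) ) $]
Step 4: reduce T->F. Stack=[( T] ptr=2 lookahead=) remaining=[) + ( ( id + id ) ) $]
Step 5: reduce E->T. Stack=[( E] ptr=2 lookahead=) remaining=[) + ( ( id + id ) ) $]
Step 6: shift ). Stack=[( E )] ptr=3 lookahead=+ remaining=[+ ( ( id + id ) ) $]
Step 7: reduce F->( E ). Stack=[F] ptr=3 lookahead=+ remaining=[+ ( ( id + id ) ) $]
Step 8: reduce T->F. Stack=[T] ptr=3 lookahead=+ remaining=[+ ( ( id + id ) ) $]
Step 9: reduce E->T. Stack=[E] ptr=3 lookahead=+ remaining=[+ ( ( id + id ) ) $]
Step 10: shift +. Stack=[E +] ptr=4 lookahead=( remaining=[( ( id + id ) ) $]
Step 11: shift (. Stack=[E + (] ptr=5 lookahead=( remaining=[( id + id ) ) $]
Step 12: shift (. Stack=[E + ( (] ptr=6 lookahead=id remaining=[id + id ) ) $]
Step 13: shift id. Stack=[E + ( ( id] ptr=7 lookahead=+ remaining=[+ id ) ) $]
Step 14: reduce F->id. Stack=[E + ( ( F] ptr=7 lookahead=+ remaining=[+ id ) ) $]
Step 15: reduce T->F. Stack=[E + ( ( T] ptr=7 lookahead=+ remaining=[+ id ) ) $]
Step 16: reduce E->T. Stack=[E + ( ( E] ptr=7 lookahead=+ remaining=[+ id ) ) $]
Step 17: shift +. Stack=[E + ( ( E +] ptr=8 lookahead=id remaining=[id ) ) $]
Step 18: shift id. Stack=[E + ( ( E + id] ptr=9 lookahead=) remaining=[) ) $]
Step 19: reduce F->id. Stack=[E + ( ( E + F] ptr=9 lookahead=) remaining=[) ) $]
Step 20: reduce T->F. Stack=[E + ( ( E + T] ptr=9 lookahead=) remaining=[) ) $]
Step 21: reduce E->E + T. Stack=[E + ( ( E] ptr=9 lookahead=) remaining=[) ) $]
Step 22: shift ). Stack=[E + ( ( E )] ptr=10 lookahead=) remaining=[) $]
Step 23: reduce F->( E ). Stack=[E + ( F] ptr=10 lookahead=) remaining=[) $]
Step 24: reduce T->F. Stack=[E + ( T] ptr=10 lookahead=) remaining=[) $]
Step 25: reduce E->T. Stack=[E + ( E] ptr=10 lookahead=) remaining=[) $]
Step 26: shift ). Stack=[E + ( E )] ptr=11 lookahead=$ remaining=[$]
Step 27: reduce F->( E ). Stack=[E + F] ptr=11 lookahead=$ remaining=[$]
Step 28: reduce T->F. Stack=[E + T] ptr=11 lookahead=$ remaining=[$]
Step 29: reduce E->E + T. Stack=[E] ptr=11 lookahead=$ remaining=[$]
Step 30: accept. Stack=[E] ptr=11 lookahead=$ remaining=[$]

Answer: 6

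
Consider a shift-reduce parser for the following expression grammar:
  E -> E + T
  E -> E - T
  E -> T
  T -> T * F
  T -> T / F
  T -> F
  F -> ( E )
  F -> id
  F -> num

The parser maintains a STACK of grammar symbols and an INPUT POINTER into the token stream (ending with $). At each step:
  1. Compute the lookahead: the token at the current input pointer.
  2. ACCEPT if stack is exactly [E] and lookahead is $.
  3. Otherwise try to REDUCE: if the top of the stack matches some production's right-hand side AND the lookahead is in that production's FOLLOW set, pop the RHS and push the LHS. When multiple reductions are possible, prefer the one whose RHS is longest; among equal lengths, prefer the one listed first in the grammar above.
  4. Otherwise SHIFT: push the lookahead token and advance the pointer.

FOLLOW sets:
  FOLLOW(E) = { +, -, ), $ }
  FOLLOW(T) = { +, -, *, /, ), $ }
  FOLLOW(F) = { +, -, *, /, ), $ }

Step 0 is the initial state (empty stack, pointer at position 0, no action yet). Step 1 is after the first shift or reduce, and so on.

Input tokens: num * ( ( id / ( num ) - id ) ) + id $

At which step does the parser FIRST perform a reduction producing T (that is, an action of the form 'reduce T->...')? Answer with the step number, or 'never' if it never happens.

Answer: 3

Derivation:
Step 1: shift num. Stack=[num] ptr=1 lookahead=* remaining=[* ( ( id / ( num ) - id ) ) + id $]
Step 2: reduce F->num. Stack=[F] ptr=1 lookahead=* remaining=[* ( ( id / ( num ) - id ) ) + id $]
Step 3: reduce T->F. Stack=[T] ptr=1 lookahead=* remaining=[* ( ( id / ( num ) - id ) ) + id $]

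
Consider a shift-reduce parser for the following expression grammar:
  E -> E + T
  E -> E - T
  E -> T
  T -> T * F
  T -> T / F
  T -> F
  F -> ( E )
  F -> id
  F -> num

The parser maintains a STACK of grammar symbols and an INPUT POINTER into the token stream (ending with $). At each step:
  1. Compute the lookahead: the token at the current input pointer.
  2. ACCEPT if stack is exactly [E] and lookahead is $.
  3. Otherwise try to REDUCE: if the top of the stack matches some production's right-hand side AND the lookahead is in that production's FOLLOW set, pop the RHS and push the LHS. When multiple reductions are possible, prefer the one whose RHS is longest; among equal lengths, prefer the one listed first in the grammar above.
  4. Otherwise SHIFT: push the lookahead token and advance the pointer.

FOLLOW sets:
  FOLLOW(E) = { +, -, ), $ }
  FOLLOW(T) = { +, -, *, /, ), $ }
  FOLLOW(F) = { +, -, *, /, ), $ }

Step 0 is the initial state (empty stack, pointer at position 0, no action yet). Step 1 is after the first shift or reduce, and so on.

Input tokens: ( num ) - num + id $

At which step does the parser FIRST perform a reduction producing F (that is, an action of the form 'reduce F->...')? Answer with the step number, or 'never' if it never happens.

Answer: 3

Derivation:
Step 1: shift (. Stack=[(] ptr=1 lookahead=num remaining=[num ) - num + id $]
Step 2: shift num. Stack=[( num] ptr=2 lookahead=) remaining=[) - num + id $]
Step 3: reduce F->num. Stack=[( F] ptr=2 lookahead=) remaining=[) - num + id $]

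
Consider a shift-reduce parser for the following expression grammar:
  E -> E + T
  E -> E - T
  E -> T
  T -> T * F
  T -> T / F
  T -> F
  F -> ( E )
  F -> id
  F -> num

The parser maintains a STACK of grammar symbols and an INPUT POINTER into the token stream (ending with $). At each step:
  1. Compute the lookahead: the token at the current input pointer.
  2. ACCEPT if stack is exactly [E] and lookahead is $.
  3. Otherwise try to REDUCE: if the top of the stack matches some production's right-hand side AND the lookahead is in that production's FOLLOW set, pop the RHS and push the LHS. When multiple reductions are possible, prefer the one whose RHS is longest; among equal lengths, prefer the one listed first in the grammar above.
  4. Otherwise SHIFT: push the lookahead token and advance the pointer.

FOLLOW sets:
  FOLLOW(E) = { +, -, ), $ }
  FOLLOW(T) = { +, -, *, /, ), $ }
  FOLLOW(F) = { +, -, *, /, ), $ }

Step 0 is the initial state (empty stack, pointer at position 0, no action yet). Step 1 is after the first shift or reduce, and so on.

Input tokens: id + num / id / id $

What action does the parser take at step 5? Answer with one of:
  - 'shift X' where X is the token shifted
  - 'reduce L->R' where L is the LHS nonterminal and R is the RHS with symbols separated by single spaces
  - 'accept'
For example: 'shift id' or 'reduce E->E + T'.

Answer: shift +

Derivation:
Step 1: shift id. Stack=[id] ptr=1 lookahead=+ remaining=[+ num / id / id $]
Step 2: reduce F->id. Stack=[F] ptr=1 lookahead=+ remaining=[+ num / id / id $]
Step 3: reduce T->F. Stack=[T] ptr=1 lookahead=+ remaining=[+ num / id / id $]
Step 4: reduce E->T. Stack=[E] ptr=1 lookahead=+ remaining=[+ num / id / id $]
Step 5: shift +. Stack=[E +] ptr=2 lookahead=num remaining=[num / id / id $]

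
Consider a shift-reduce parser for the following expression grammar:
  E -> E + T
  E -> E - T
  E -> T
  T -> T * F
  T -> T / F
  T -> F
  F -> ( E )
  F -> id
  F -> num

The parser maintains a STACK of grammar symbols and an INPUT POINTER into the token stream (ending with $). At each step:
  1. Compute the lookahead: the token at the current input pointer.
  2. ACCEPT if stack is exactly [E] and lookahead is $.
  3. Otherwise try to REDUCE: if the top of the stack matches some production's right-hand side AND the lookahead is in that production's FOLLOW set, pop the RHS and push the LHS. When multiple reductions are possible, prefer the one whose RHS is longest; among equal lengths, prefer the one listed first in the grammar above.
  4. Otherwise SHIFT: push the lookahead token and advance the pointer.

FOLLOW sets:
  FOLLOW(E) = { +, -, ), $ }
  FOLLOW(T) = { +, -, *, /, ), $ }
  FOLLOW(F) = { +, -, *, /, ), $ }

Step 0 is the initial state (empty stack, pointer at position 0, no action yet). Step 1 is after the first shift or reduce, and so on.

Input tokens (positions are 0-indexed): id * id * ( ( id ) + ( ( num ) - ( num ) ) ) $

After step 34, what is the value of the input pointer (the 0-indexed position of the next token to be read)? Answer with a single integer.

Step 1: shift id. Stack=[id] ptr=1 lookahead=* remaining=[* id * ( ( id ) + ( ( num ) - ( num ) ) ) $]
Step 2: reduce F->id. Stack=[F] ptr=1 lookahead=* remaining=[* id * ( ( id ) + ( ( num ) - ( num ) ) ) $]
Step 3: reduce T->F. Stack=[T] ptr=1 lookahead=* remaining=[* id * ( ( id ) + ( ( num ) - ( num ) ) ) $]
Step 4: shift *. Stack=[T *] ptr=2 lookahead=id remaining=[id * ( ( id ) + ( ( num ) - ( num ) ) ) $]
Step 5: shift id. Stack=[T * id] ptr=3 lookahead=* remaining=[* ( ( id ) + ( ( num ) - ( num ) ) ) $]
Step 6: reduce F->id. Stack=[T * F] ptr=3 lookahead=* remaining=[* ( ( id ) + ( ( num ) - ( num ) ) ) $]
Step 7: reduce T->T * F. Stack=[T] ptr=3 lookahead=* remaining=[* ( ( id ) + ( ( num ) - ( num ) ) ) $]
Step 8: shift *. Stack=[T *] ptr=4 lookahead=( remaining=[( ( id ) + ( ( num ) - ( num ) ) ) $]
Step 9: shift (. Stack=[T * (] ptr=5 lookahead=( remaining=[( id ) + ( ( num ) - ( num ) ) ) $]
Step 10: shift (. Stack=[T * ( (] ptr=6 lookahead=id remaining=[id ) + ( ( num ) - ( num ) ) ) $]
Step 11: shift id. Stack=[T * ( ( id] ptr=7 lookahead=) remaining=[) + ( ( num ) - ( num ) ) ) $]
Step 12: reduce F->id. Stack=[T * ( ( F] ptr=7 lookahead=) remaining=[) + ( ( num ) - ( num ) ) ) $]
Step 13: reduce T->F. Stack=[T * ( ( T] ptr=7 lookahead=) remaining=[) + ( ( num ) - ( num ) ) ) $]
Step 14: reduce E->T. Stack=[T * ( ( E] ptr=7 lookahead=) remaining=[) + ( ( num ) - ( num ) ) ) $]
Step 15: shift ). Stack=[T * ( ( E )] ptr=8 lookahead=+ remaining=[+ ( ( num ) - ( num ) ) ) $]
Step 16: reduce F->( E ). Stack=[T * ( F] ptr=8 lookahead=+ remaining=[+ ( ( num ) - ( num ) ) ) $]
Step 17: reduce T->F. Stack=[T * ( T] ptr=8 lookahead=+ remaining=[+ ( ( num ) - ( num ) ) ) $]
Step 18: reduce E->T. Stack=[T * ( E] ptr=8 lookahead=+ remaining=[+ ( ( num ) - ( num ) ) ) $]
Step 19: shift +. Stack=[T * ( E +] ptr=9 lookahead=( remaining=[( ( num ) - ( num ) ) ) $]
Step 20: shift (. Stack=[T * ( E + (] ptr=10 lookahead=( remaining=[( num ) - ( num ) ) ) $]
Step 21: shift (. Stack=[T * ( E + ( (] ptr=11 lookahead=num remaining=[num ) - ( num ) ) ) $]
Step 22: shift num. Stack=[T * ( E + ( ( num] ptr=12 lookahead=) remaining=[) - ( num ) ) ) $]
Step 23: reduce F->num. Stack=[T * ( E + ( ( F] ptr=12 lookahead=) remaining=[) - ( num ) ) ) $]
Step 24: reduce T->F. Stack=[T * ( E + ( ( T] ptr=12 lookahead=) remaining=[) - ( num ) ) ) $]
Step 25: reduce E->T. Stack=[T * ( E + ( ( E] ptr=12 lookahead=) remaining=[) - ( num ) ) ) $]
Step 26: shift ). Stack=[T * ( E + ( ( E )] ptr=13 lookahead=- remaining=[- ( num ) ) ) $]
Step 27: reduce F->( E ). Stack=[T * ( E + ( F] ptr=13 lookahead=- remaining=[- ( num ) ) ) $]
Step 28: reduce T->F. Stack=[T * ( E + ( T] ptr=13 lookahead=- remaining=[- ( num ) ) ) $]
Step 29: reduce E->T. Stack=[T * ( E + ( E] ptr=13 lookahead=- remaining=[- ( num ) ) ) $]
Step 30: shift -. Stack=[T * ( E + ( E -] ptr=14 lookahead=( remaining=[( num ) ) ) $]
Step 31: shift (. Stack=[T * ( E + ( E - (] ptr=15 lookahead=num remaining=[num ) ) ) $]
Step 32: shift num. Stack=[T * ( E + ( E - ( num] ptr=16 lookahead=) remaining=[) ) ) $]
Step 33: reduce F->num. Stack=[T * ( E + ( E - ( F] ptr=16 lookahead=) remaining=[) ) ) $]
Step 34: reduce T->F. Stack=[T * ( E + ( E - ( T] ptr=16 lookahead=) remaining=[) ) ) $]

Answer: 16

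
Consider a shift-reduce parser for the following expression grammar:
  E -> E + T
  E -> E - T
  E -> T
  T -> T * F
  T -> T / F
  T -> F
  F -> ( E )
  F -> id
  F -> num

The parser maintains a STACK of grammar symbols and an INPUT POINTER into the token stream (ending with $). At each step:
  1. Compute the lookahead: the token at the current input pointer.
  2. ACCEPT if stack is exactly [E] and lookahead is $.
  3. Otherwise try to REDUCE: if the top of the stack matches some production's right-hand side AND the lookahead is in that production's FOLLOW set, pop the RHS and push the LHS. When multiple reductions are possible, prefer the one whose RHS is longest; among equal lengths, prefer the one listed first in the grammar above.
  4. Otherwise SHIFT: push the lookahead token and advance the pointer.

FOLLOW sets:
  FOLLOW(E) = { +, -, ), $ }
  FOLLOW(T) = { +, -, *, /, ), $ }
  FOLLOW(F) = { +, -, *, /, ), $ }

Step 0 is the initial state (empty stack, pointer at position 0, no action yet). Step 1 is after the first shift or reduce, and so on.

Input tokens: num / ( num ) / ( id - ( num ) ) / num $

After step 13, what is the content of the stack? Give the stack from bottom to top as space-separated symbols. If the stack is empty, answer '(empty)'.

Answer: T /

Derivation:
Step 1: shift num. Stack=[num] ptr=1 lookahead=/ remaining=[/ ( num ) / ( id - ( num ) ) / num $]
Step 2: reduce F->num. Stack=[F] ptr=1 lookahead=/ remaining=[/ ( num ) / ( id - ( num ) ) / num $]
Step 3: reduce T->F. Stack=[T] ptr=1 lookahead=/ remaining=[/ ( num ) / ( id - ( num ) ) / num $]
Step 4: shift /. Stack=[T /] ptr=2 lookahead=( remaining=[( num ) / ( id - ( num ) ) / num $]
Step 5: shift (. Stack=[T / (] ptr=3 lookahead=num remaining=[num ) / ( id - ( num ) ) / num $]
Step 6: shift num. Stack=[T / ( num] ptr=4 lookahead=) remaining=[) / ( id - ( num ) ) / num $]
Step 7: reduce F->num. Stack=[T / ( F] ptr=4 lookahead=) remaining=[) / ( id - ( num ) ) / num $]
Step 8: reduce T->F. Stack=[T / ( T] ptr=4 lookahead=) remaining=[) / ( id - ( num ) ) / num $]
Step 9: reduce E->T. Stack=[T / ( E] ptr=4 lookahead=) remaining=[) / ( id - ( num ) ) / num $]
Step 10: shift ). Stack=[T / ( E )] ptr=5 lookahead=/ remaining=[/ ( id - ( num ) ) / num $]
Step 11: reduce F->( E ). Stack=[T / F] ptr=5 lookahead=/ remaining=[/ ( id - ( num ) ) / num $]
Step 12: reduce T->T / F. Stack=[T] ptr=5 lookahead=/ remaining=[/ ( id - ( num ) ) / num $]
Step 13: shift /. Stack=[T /] ptr=6 lookahead=( remaining=[( id - ( num ) ) / num $]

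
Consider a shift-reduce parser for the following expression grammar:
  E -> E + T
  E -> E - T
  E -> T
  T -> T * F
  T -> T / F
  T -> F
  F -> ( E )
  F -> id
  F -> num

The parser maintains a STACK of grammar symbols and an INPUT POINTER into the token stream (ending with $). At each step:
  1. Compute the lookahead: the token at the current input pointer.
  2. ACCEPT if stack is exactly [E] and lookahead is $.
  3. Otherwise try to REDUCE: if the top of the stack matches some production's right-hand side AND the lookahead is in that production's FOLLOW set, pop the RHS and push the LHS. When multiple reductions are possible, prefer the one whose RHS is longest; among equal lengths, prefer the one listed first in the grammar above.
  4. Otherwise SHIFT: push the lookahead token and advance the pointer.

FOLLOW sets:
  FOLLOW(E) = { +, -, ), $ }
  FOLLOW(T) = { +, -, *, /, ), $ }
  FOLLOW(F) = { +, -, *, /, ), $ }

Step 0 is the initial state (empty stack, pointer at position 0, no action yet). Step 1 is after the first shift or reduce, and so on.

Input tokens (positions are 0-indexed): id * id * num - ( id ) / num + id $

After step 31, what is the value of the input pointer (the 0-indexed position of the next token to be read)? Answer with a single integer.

Step 1: shift id. Stack=[id] ptr=1 lookahead=* remaining=[* id * num - ( id ) / num + id $]
Step 2: reduce F->id. Stack=[F] ptr=1 lookahead=* remaining=[* id * num - ( id ) / num + id $]
Step 3: reduce T->F. Stack=[T] ptr=1 lookahead=* remaining=[* id * num - ( id ) / num + id $]
Step 4: shift *. Stack=[T *] ptr=2 lookahead=id remaining=[id * num - ( id ) / num + id $]
Step 5: shift id. Stack=[T * id] ptr=3 lookahead=* remaining=[* num - ( id ) / num + id $]
Step 6: reduce F->id. Stack=[T * F] ptr=3 lookahead=* remaining=[* num - ( id ) / num + id $]
Step 7: reduce T->T * F. Stack=[T] ptr=3 lookahead=* remaining=[* num - ( id ) / num + id $]
Step 8: shift *. Stack=[T *] ptr=4 lookahead=num remaining=[num - ( id ) / num + id $]
Step 9: shift num. Stack=[T * num] ptr=5 lookahead=- remaining=[- ( id ) / num + id $]
Step 10: reduce F->num. Stack=[T * F] ptr=5 lookahead=- remaining=[- ( id ) / num + id $]
Step 11: reduce T->T * F. Stack=[T] ptr=5 lookahead=- remaining=[- ( id ) / num + id $]
Step 12: reduce E->T. Stack=[E] ptr=5 lookahead=- remaining=[- ( id ) / num + id $]
Step 13: shift -. Stack=[E -] ptr=6 lookahead=( remaining=[( id ) / num + id $]
Step 14: shift (. Stack=[E - (] ptr=7 lookahead=id remaining=[id ) / num + id $]
Step 15: shift id. Stack=[E - ( id] ptr=8 lookahead=) remaining=[) / num + id $]
Step 16: reduce F->id. Stack=[E - ( F] ptr=8 lookahead=) remaining=[) / num + id $]
Step 17: reduce T->F. Stack=[E - ( T] ptr=8 lookahead=) remaining=[) / num + id $]
Step 18: reduce E->T. Stack=[E - ( E] ptr=8 lookahead=) remaining=[) / num + id $]
Step 19: shift ). Stack=[E - ( E )] ptr=9 lookahead=/ remaining=[/ num + id $]
Step 20: reduce F->( E ). Stack=[E - F] ptr=9 lookahead=/ remaining=[/ num + id $]
Step 21: reduce T->F. Stack=[E - T] ptr=9 lookahead=/ remaining=[/ num + id $]
Step 22: shift /. Stack=[E - T /] ptr=10 lookahead=num remaining=[num + id $]
Step 23: shift num. Stack=[E - T / num] ptr=11 lookahead=+ remaining=[+ id $]
Step 24: reduce F->num. Stack=[E - T / F] ptr=11 lookahead=+ remaining=[+ id $]
Step 25: reduce T->T / F. Stack=[E - T] ptr=11 lookahead=+ remaining=[+ id $]
Step 26: reduce E->E - T. Stack=[E] ptr=11 lookahead=+ remaining=[+ id $]
Step 27: shift +. Stack=[E +] ptr=12 lookahead=id remaining=[id $]
Step 28: shift id. Stack=[E + id] ptr=13 lookahead=$ remaining=[$]
Step 29: reduce F->id. Stack=[E + F] ptr=13 lookahead=$ remaining=[$]
Step 30: reduce T->F. Stack=[E + T] ptr=13 lookahead=$ remaining=[$]
Step 31: reduce E->E + T. Stack=[E] ptr=13 lookahead=$ remaining=[$]

Answer: 13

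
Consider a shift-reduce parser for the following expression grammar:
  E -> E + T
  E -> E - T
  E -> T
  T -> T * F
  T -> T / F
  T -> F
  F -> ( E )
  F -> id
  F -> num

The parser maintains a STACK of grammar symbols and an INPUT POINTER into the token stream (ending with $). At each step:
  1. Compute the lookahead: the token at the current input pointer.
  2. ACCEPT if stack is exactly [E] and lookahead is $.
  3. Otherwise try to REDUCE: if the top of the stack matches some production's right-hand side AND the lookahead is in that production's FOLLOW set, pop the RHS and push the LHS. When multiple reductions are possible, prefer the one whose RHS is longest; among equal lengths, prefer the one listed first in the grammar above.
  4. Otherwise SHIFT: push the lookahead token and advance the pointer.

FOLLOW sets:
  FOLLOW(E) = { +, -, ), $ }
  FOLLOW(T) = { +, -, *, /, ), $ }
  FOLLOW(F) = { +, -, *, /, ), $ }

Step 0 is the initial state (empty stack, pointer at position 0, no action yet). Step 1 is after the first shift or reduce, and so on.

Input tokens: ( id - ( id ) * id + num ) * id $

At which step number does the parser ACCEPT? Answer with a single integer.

Answer: 33

Derivation:
Step 1: shift (. Stack=[(] ptr=1 lookahead=id remaining=[id - ( id ) * id + num ) * id $]
Step 2: shift id. Stack=[( id] ptr=2 lookahead=- remaining=[- ( id ) * id + num ) * id $]
Step 3: reduce F->id. Stack=[( F] ptr=2 lookahead=- remaining=[- ( id ) * id + num ) * id $]
Step 4: reduce T->F. Stack=[( T] ptr=2 lookahead=- remaining=[- ( id ) * id + num ) * id $]
Step 5: reduce E->T. Stack=[( E] ptr=2 lookahead=- remaining=[- ( id ) * id + num ) * id $]
Step 6: shift -. Stack=[( E -] ptr=3 lookahead=( remaining=[( id ) * id + num ) * id $]
Step 7: shift (. Stack=[( E - (] ptr=4 lookahead=id remaining=[id ) * id + num ) * id $]
Step 8: shift id. Stack=[( E - ( id] ptr=5 lookahead=) remaining=[) * id + num ) * id $]
Step 9: reduce F->id. Stack=[( E - ( F] ptr=5 lookahead=) remaining=[) * id + num ) * id $]
Step 10: reduce T->F. Stack=[( E - ( T] ptr=5 lookahead=) remaining=[) * id + num ) * id $]
Step 11: reduce E->T. Stack=[( E - ( E] ptr=5 lookahead=) remaining=[) * id + num ) * id $]
Step 12: shift ). Stack=[( E - ( E )] ptr=6 lookahead=* remaining=[* id + num ) * id $]
Step 13: reduce F->( E ). Stack=[( E - F] ptr=6 lookahead=* remaining=[* id + num ) * id $]
Step 14: reduce T->F. Stack=[( E - T] ptr=6 lookahead=* remaining=[* id + num ) * id $]
Step 15: shift *. Stack=[( E - T *] ptr=7 lookahead=id remaining=[id + num ) * id $]
Step 16: shift id. Stack=[( E - T * id] ptr=8 lookahead=+ remaining=[+ num ) * id $]
Step 17: reduce F->id. Stack=[( E - T * F] ptr=8 lookahead=+ remaining=[+ num ) * id $]
Step 18: reduce T->T * F. Stack=[( E - T] ptr=8 lookahead=+ remaining=[+ num ) * id $]
Step 19: reduce E->E - T. Stack=[( E] ptr=8 lookahead=+ remaining=[+ num ) * id $]
Step 20: shift +. Stack=[( E +] ptr=9 lookahead=num remaining=[num ) * id $]
Step 21: shift num. Stack=[( E + num] ptr=10 lookahead=) remaining=[) * id $]
Step 22: reduce F->num. Stack=[( E + F] ptr=10 lookahead=) remaining=[) * id $]
Step 23: reduce T->F. Stack=[( E + T] ptr=10 lookahead=) remaining=[) * id $]
Step 24: reduce E->E + T. Stack=[( E] ptr=10 lookahead=) remaining=[) * id $]
Step 25: shift ). Stack=[( E )] ptr=11 lookahead=* remaining=[* id $]
Step 26: reduce F->( E ). Stack=[F] ptr=11 lookahead=* remaining=[* id $]
Step 27: reduce T->F. Stack=[T] ptr=11 lookahead=* remaining=[* id $]
Step 28: shift *. Stack=[T *] ptr=12 lookahead=id remaining=[id $]
Step 29: shift id. Stack=[T * id] ptr=13 lookahead=$ remaining=[$]
Step 30: reduce F->id. Stack=[T * F] ptr=13 lookahead=$ remaining=[$]
Step 31: reduce T->T * F. Stack=[T] ptr=13 lookahead=$ remaining=[$]
Step 32: reduce E->T. Stack=[E] ptr=13 lookahead=$ remaining=[$]
Step 33: accept. Stack=[E] ptr=13 lookahead=$ remaining=[$]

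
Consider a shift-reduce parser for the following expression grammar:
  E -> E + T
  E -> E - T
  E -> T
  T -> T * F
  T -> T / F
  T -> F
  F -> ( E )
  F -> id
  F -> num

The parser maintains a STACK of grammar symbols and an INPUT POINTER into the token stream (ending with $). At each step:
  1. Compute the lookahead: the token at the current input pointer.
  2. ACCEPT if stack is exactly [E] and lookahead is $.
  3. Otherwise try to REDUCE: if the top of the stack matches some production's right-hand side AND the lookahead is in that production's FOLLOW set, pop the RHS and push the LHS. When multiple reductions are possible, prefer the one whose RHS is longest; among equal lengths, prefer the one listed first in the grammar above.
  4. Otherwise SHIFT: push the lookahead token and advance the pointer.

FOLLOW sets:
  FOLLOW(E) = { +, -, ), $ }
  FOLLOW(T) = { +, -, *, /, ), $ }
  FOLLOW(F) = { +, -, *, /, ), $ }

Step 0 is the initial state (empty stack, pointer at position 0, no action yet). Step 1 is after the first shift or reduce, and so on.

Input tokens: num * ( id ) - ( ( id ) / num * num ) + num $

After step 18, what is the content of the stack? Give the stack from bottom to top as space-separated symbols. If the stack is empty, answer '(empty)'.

Step 1: shift num. Stack=[num] ptr=1 lookahead=* remaining=[* ( id ) - ( ( id ) / num * num ) + num $]
Step 2: reduce F->num. Stack=[F] ptr=1 lookahead=* remaining=[* ( id ) - ( ( id ) / num * num ) + num $]
Step 3: reduce T->F. Stack=[T] ptr=1 lookahead=* remaining=[* ( id ) - ( ( id ) / num * num ) + num $]
Step 4: shift *. Stack=[T *] ptr=2 lookahead=( remaining=[( id ) - ( ( id ) / num * num ) + num $]
Step 5: shift (. Stack=[T * (] ptr=3 lookahead=id remaining=[id ) - ( ( id ) / num * num ) + num $]
Step 6: shift id. Stack=[T * ( id] ptr=4 lookahead=) remaining=[) - ( ( id ) / num * num ) + num $]
Step 7: reduce F->id. Stack=[T * ( F] ptr=4 lookahead=) remaining=[) - ( ( id ) / num * num ) + num $]
Step 8: reduce T->F. Stack=[T * ( T] ptr=4 lookahead=) remaining=[) - ( ( id ) / num * num ) + num $]
Step 9: reduce E->T. Stack=[T * ( E] ptr=4 lookahead=) remaining=[) - ( ( id ) / num * num ) + num $]
Step 10: shift ). Stack=[T * ( E )] ptr=5 lookahead=- remaining=[- ( ( id ) / num * num ) + num $]
Step 11: reduce F->( E ). Stack=[T * F] ptr=5 lookahead=- remaining=[- ( ( id ) / num * num ) + num $]
Step 12: reduce T->T * F. Stack=[T] ptr=5 lookahead=- remaining=[- ( ( id ) / num * num ) + num $]
Step 13: reduce E->T. Stack=[E] ptr=5 lookahead=- remaining=[- ( ( id ) / num * num ) + num $]
Step 14: shift -. Stack=[E -] ptr=6 lookahead=( remaining=[( ( id ) / num * num ) + num $]
Step 15: shift (. Stack=[E - (] ptr=7 lookahead=( remaining=[( id ) / num * num ) + num $]
Step 16: shift (. Stack=[E - ( (] ptr=8 lookahead=id remaining=[id ) / num * num ) + num $]
Step 17: shift id. Stack=[E - ( ( id] ptr=9 lookahead=) remaining=[) / num * num ) + num $]
Step 18: reduce F->id. Stack=[E - ( ( F] ptr=9 lookahead=) remaining=[) / num * num ) + num $]

Answer: E - ( ( F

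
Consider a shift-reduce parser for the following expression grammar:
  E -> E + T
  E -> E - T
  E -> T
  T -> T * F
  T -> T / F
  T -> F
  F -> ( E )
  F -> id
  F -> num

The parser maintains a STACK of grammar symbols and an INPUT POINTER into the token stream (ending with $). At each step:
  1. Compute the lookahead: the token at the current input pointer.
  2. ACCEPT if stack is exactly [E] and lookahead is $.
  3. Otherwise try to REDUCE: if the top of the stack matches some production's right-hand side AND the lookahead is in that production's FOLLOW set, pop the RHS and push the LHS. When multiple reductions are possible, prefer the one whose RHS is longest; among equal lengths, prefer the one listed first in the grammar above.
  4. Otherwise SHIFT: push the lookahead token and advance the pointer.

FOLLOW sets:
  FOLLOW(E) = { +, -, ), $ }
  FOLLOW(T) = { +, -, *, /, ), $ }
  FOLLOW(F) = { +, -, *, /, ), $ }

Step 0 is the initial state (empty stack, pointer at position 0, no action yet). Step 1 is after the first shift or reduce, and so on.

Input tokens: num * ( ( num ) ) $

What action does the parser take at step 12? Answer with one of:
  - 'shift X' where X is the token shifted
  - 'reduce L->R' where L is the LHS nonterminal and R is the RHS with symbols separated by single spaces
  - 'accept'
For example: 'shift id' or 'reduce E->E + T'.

Step 1: shift num. Stack=[num] ptr=1 lookahead=* remaining=[* ( ( num ) ) $]
Step 2: reduce F->num. Stack=[F] ptr=1 lookahead=* remaining=[* ( ( num ) ) $]
Step 3: reduce T->F. Stack=[T] ptr=1 lookahead=* remaining=[* ( ( num ) ) $]
Step 4: shift *. Stack=[T *] ptr=2 lookahead=( remaining=[( ( num ) ) $]
Step 5: shift (. Stack=[T * (] ptr=3 lookahead=( remaining=[( num ) ) $]
Step 6: shift (. Stack=[T * ( (] ptr=4 lookahead=num remaining=[num ) ) $]
Step 7: shift num. Stack=[T * ( ( num] ptr=5 lookahead=) remaining=[) ) $]
Step 8: reduce F->num. Stack=[T * ( ( F] ptr=5 lookahead=) remaining=[) ) $]
Step 9: reduce T->F. Stack=[T * ( ( T] ptr=5 lookahead=) remaining=[) ) $]
Step 10: reduce E->T. Stack=[T * ( ( E] ptr=5 lookahead=) remaining=[) ) $]
Step 11: shift ). Stack=[T * ( ( E )] ptr=6 lookahead=) remaining=[) $]
Step 12: reduce F->( E ). Stack=[T * ( F] ptr=6 lookahead=) remaining=[) $]

Answer: reduce F->( E )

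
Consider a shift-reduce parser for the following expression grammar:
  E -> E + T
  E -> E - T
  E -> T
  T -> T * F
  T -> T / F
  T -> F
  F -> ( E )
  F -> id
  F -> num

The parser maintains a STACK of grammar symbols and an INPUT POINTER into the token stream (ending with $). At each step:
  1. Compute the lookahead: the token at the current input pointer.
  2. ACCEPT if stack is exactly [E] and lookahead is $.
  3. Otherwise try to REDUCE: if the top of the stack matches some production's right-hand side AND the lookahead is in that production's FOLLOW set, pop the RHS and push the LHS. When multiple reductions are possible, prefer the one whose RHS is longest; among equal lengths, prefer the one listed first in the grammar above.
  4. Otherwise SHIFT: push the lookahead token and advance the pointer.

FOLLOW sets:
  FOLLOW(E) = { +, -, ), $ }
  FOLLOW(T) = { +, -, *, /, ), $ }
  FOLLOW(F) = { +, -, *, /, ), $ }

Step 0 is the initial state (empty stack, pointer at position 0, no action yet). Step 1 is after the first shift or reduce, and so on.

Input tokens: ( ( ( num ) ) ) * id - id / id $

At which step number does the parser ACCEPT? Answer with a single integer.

Answer: 33

Derivation:
Step 1: shift (. Stack=[(] ptr=1 lookahead=( remaining=[( ( num ) ) ) * id - id / id $]
Step 2: shift (. Stack=[( (] ptr=2 lookahead=( remaining=[( num ) ) ) * id - id / id $]
Step 3: shift (. Stack=[( ( (] ptr=3 lookahead=num remaining=[num ) ) ) * id - id / id $]
Step 4: shift num. Stack=[( ( ( num] ptr=4 lookahead=) remaining=[) ) ) * id - id / id $]
Step 5: reduce F->num. Stack=[( ( ( F] ptr=4 lookahead=) remaining=[) ) ) * id - id / id $]
Step 6: reduce T->F. Stack=[( ( ( T] ptr=4 lookahead=) remaining=[) ) ) * id - id / id $]
Step 7: reduce E->T. Stack=[( ( ( E] ptr=4 lookahead=) remaining=[) ) ) * id - id / id $]
Step 8: shift ). Stack=[( ( ( E )] ptr=5 lookahead=) remaining=[) ) * id - id / id $]
Step 9: reduce F->( E ). Stack=[( ( F] ptr=5 lookahead=) remaining=[) ) * id - id / id $]
Step 10: reduce T->F. Stack=[( ( T] ptr=5 lookahead=) remaining=[) ) * id - id / id $]
Step 11: reduce E->T. Stack=[( ( E] ptr=5 lookahead=) remaining=[) ) * id - id / id $]
Step 12: shift ). Stack=[( ( E )] ptr=6 lookahead=) remaining=[) * id - id / id $]
Step 13: reduce F->( E ). Stack=[( F] ptr=6 lookahead=) remaining=[) * id - id / id $]
Step 14: reduce T->F. Stack=[( T] ptr=6 lookahead=) remaining=[) * id - id / id $]
Step 15: reduce E->T. Stack=[( E] ptr=6 lookahead=) remaining=[) * id - id / id $]
Step 16: shift ). Stack=[( E )] ptr=7 lookahead=* remaining=[* id - id / id $]
Step 17: reduce F->( E ). Stack=[F] ptr=7 lookahead=* remaining=[* id - id / id $]
Step 18: reduce T->F. Stack=[T] ptr=7 lookahead=* remaining=[* id - id / id $]
Step 19: shift *. Stack=[T *] ptr=8 lookahead=id remaining=[id - id / id $]
Step 20: shift id. Stack=[T * id] ptr=9 lookahead=- remaining=[- id / id $]
Step 21: reduce F->id. Stack=[T * F] ptr=9 lookahead=- remaining=[- id / id $]
Step 22: reduce T->T * F. Stack=[T] ptr=9 lookahead=- remaining=[- id / id $]
Step 23: reduce E->T. Stack=[E] ptr=9 lookahead=- remaining=[- id / id $]
Step 24: shift -. Stack=[E -] ptr=10 lookahead=id remaining=[id / id $]
Step 25: shift id. Stack=[E - id] ptr=11 lookahead=/ remaining=[/ id $]
Step 26: reduce F->id. Stack=[E - F] ptr=11 lookahead=/ remaining=[/ id $]
Step 27: reduce T->F. Stack=[E - T] ptr=11 lookahead=/ remaining=[/ id $]
Step 28: shift /. Stack=[E - T /] ptr=12 lookahead=id remaining=[id $]
Step 29: shift id. Stack=[E - T / id] ptr=13 lookahead=$ remaining=[$]
Step 30: reduce F->id. Stack=[E - T / F] ptr=13 lookahead=$ remaining=[$]
Step 31: reduce T->T / F. Stack=[E - T] ptr=13 lookahead=$ remaining=[$]
Step 32: reduce E->E - T. Stack=[E] ptr=13 lookahead=$ remaining=[$]
Step 33: accept. Stack=[E] ptr=13 lookahead=$ remaining=[$]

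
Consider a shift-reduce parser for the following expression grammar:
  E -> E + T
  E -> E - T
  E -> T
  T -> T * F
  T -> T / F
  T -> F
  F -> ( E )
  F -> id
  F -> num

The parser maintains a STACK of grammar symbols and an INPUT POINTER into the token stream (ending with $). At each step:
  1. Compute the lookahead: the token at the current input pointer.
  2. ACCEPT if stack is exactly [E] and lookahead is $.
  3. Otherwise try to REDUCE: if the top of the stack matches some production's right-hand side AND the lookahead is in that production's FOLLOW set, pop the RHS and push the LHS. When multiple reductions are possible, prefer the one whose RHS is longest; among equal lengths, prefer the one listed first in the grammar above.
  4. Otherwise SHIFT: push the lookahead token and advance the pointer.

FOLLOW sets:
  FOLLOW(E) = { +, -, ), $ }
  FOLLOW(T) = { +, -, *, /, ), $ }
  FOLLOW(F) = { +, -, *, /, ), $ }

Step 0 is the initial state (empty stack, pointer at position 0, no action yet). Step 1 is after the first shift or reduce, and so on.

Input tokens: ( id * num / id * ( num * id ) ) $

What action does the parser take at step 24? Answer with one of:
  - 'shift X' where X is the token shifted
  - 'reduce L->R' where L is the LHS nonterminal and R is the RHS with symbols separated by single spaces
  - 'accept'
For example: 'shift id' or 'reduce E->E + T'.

Answer: reduce F->( E )

Derivation:
Step 1: shift (. Stack=[(] ptr=1 lookahead=id remaining=[id * num / id * ( num * id ) ) $]
Step 2: shift id. Stack=[( id] ptr=2 lookahead=* remaining=[* num / id * ( num * id ) ) $]
Step 3: reduce F->id. Stack=[( F] ptr=2 lookahead=* remaining=[* num / id * ( num * id ) ) $]
Step 4: reduce T->F. Stack=[( T] ptr=2 lookahead=* remaining=[* num / id * ( num * id ) ) $]
Step 5: shift *. Stack=[( T *] ptr=3 lookahead=num remaining=[num / id * ( num * id ) ) $]
Step 6: shift num. Stack=[( T * num] ptr=4 lookahead=/ remaining=[/ id * ( num * id ) ) $]
Step 7: reduce F->num. Stack=[( T * F] ptr=4 lookahead=/ remaining=[/ id * ( num * id ) ) $]
Step 8: reduce T->T * F. Stack=[( T] ptr=4 lookahead=/ remaining=[/ id * ( num * id ) ) $]
Step 9: shift /. Stack=[( T /] ptr=5 lookahead=id remaining=[id * ( num * id ) ) $]
Step 10: shift id. Stack=[( T / id] ptr=6 lookahead=* remaining=[* ( num * id ) ) $]
Step 11: reduce F->id. Stack=[( T / F] ptr=6 lookahead=* remaining=[* ( num * id ) ) $]
Step 12: reduce T->T / F. Stack=[( T] ptr=6 lookahead=* remaining=[* ( num * id ) ) $]
Step 13: shift *. Stack=[( T *] ptr=7 lookahead=( remaining=[( num * id ) ) $]
Step 14: shift (. Stack=[( T * (] ptr=8 lookahead=num remaining=[num * id ) ) $]
Step 15: shift num. Stack=[( T * ( num] ptr=9 lookahead=* remaining=[* id ) ) $]
Step 16: reduce F->num. Stack=[( T * ( F] ptr=9 lookahead=* remaining=[* id ) ) $]
Step 17: reduce T->F. Stack=[( T * ( T] ptr=9 lookahead=* remaining=[* id ) ) $]
Step 18: shift *. Stack=[( T * ( T *] ptr=10 lookahead=id remaining=[id ) ) $]
Step 19: shift id. Stack=[( T * ( T * id] ptr=11 lookahead=) remaining=[) ) $]
Step 20: reduce F->id. Stack=[( T * ( T * F] ptr=11 lookahead=) remaining=[) ) $]
Step 21: reduce T->T * F. Stack=[( T * ( T] ptr=11 lookahead=) remaining=[) ) $]
Step 22: reduce E->T. Stack=[( T * ( E] ptr=11 lookahead=) remaining=[) ) $]
Step 23: shift ). Stack=[( T * ( E )] ptr=12 lookahead=) remaining=[) $]
Step 24: reduce F->( E ). Stack=[( T * F] ptr=12 lookahead=) remaining=[) $]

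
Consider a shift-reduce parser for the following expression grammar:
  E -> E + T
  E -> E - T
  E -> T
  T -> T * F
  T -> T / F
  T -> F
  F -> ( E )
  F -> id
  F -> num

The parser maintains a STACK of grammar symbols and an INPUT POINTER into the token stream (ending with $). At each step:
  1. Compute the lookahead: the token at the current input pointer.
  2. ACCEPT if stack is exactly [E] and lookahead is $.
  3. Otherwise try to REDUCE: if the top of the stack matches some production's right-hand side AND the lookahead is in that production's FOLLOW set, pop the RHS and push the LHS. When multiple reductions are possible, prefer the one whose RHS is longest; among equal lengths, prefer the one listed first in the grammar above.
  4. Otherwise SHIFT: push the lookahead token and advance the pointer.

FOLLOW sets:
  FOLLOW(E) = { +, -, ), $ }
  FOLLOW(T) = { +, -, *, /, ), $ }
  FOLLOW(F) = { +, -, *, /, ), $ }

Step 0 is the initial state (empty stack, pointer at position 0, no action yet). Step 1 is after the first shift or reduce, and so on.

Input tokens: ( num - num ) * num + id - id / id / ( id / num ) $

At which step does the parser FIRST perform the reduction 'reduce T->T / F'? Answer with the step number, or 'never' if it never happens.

Answer: 31

Derivation:
Step 1: shift (. Stack=[(] ptr=1 lookahead=num remaining=[num - num ) * num + id - id / id / ( id / num ) $]
Step 2: shift num. Stack=[( num] ptr=2 lookahead=- remaining=[- num ) * num + id - id / id / ( id / num ) $]
Step 3: reduce F->num. Stack=[( F] ptr=2 lookahead=- remaining=[- num ) * num + id - id / id / ( id / num ) $]
Step 4: reduce T->F. Stack=[( T] ptr=2 lookahead=- remaining=[- num ) * num + id - id / id / ( id / num ) $]
Step 5: reduce E->T. Stack=[( E] ptr=2 lookahead=- remaining=[- num ) * num + id - id / id / ( id / num ) $]
Step 6: shift -. Stack=[( E -] ptr=3 lookahead=num remaining=[num ) * num + id - id / id / ( id / num ) $]
Step 7: shift num. Stack=[( E - num] ptr=4 lookahead=) remaining=[) * num + id - id / id / ( id / num ) $]
Step 8: reduce F->num. Stack=[( E - F] ptr=4 lookahead=) remaining=[) * num + id - id / id / ( id / num ) $]
Step 9: reduce T->F. Stack=[( E - T] ptr=4 lookahead=) remaining=[) * num + id - id / id / ( id / num ) $]
Step 10: reduce E->E - T. Stack=[( E] ptr=4 lookahead=) remaining=[) * num + id - id / id / ( id / num ) $]
Step 11: shift ). Stack=[( E )] ptr=5 lookahead=* remaining=[* num + id - id / id / ( id / num ) $]
Step 12: reduce F->( E ). Stack=[F] ptr=5 lookahead=* remaining=[* num + id - id / id / ( id / num ) $]
Step 13: reduce T->F. Stack=[T] ptr=5 lookahead=* remaining=[* num + id - id / id / ( id / num ) $]
Step 14: shift *. Stack=[T *] ptr=6 lookahead=num remaining=[num + id - id / id / ( id / num ) $]
Step 15: shift num. Stack=[T * num] ptr=7 lookahead=+ remaining=[+ id - id / id / ( id / num ) $]
Step 16: reduce F->num. Stack=[T * F] ptr=7 lookahead=+ remaining=[+ id - id / id / ( id / num ) $]
Step 17: reduce T->T * F. Stack=[T] ptr=7 lookahead=+ remaining=[+ id - id / id / ( id / num ) $]
Step 18: reduce E->T. Stack=[E] ptr=7 lookahead=+ remaining=[+ id - id / id / ( id / num ) $]
Step 19: shift +. Stack=[E +] ptr=8 lookahead=id remaining=[id - id / id / ( id / num ) $]
Step 20: shift id. Stack=[E + id] ptr=9 lookahead=- remaining=[- id / id / ( id / num ) $]
Step 21: reduce F->id. Stack=[E + F] ptr=9 lookahead=- remaining=[- id / id / ( id / num ) $]
Step 22: reduce T->F. Stack=[E + T] ptr=9 lookahead=- remaining=[- id / id / ( id / num ) $]
Step 23: reduce E->E + T. Stack=[E] ptr=9 lookahead=- remaining=[- id / id / ( id / num ) $]
Step 24: shift -. Stack=[E -] ptr=10 lookahead=id remaining=[id / id / ( id / num ) $]
Step 25: shift id. Stack=[E - id] ptr=11 lookahead=/ remaining=[/ id / ( id / num ) $]
Step 26: reduce F->id. Stack=[E - F] ptr=11 lookahead=/ remaining=[/ id / ( id / num ) $]
Step 27: reduce T->F. Stack=[E - T] ptr=11 lookahead=/ remaining=[/ id / ( id / num ) $]
Step 28: shift /. Stack=[E - T /] ptr=12 lookahead=id remaining=[id / ( id / num ) $]
Step 29: shift id. Stack=[E - T / id] ptr=13 lookahead=/ remaining=[/ ( id / num ) $]
Step 30: reduce F->id. Stack=[E - T / F] ptr=13 lookahead=/ remaining=[/ ( id / num ) $]
Step 31: reduce T->T / F. Stack=[E - T] ptr=13 lookahead=/ remaining=[/ ( id / num ) $]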